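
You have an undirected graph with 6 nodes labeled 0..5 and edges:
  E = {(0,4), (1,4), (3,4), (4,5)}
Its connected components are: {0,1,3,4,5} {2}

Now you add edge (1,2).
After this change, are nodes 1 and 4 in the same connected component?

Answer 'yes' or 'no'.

Answer: yes

Derivation:
Initial components: {0,1,3,4,5} {2}
Adding edge (1,2): merges {0,1,3,4,5} and {2}.
New components: {0,1,2,3,4,5}
Are 1 and 4 in the same component? yes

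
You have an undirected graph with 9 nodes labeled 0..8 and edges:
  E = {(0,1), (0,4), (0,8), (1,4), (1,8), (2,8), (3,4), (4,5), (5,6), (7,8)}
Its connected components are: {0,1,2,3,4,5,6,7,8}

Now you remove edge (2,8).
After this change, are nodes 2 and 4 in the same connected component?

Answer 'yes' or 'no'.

Answer: no

Derivation:
Initial components: {0,1,2,3,4,5,6,7,8}
Removing edge (2,8): it was a bridge — component count 1 -> 2.
New components: {0,1,3,4,5,6,7,8} {2}
Are 2 and 4 in the same component? no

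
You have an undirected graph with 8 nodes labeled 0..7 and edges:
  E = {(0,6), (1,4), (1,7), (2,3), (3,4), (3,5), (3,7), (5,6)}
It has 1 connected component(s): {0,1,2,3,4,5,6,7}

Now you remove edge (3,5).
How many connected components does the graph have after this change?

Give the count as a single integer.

Initial component count: 1
Remove (3,5): it was a bridge. Count increases: 1 -> 2.
  After removal, components: {0,5,6} {1,2,3,4,7}
New component count: 2

Answer: 2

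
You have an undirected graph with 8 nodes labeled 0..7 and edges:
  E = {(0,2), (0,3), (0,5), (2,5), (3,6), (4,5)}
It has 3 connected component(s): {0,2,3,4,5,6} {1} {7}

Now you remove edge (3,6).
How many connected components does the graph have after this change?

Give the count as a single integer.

Answer: 4

Derivation:
Initial component count: 3
Remove (3,6): it was a bridge. Count increases: 3 -> 4.
  After removal, components: {0,2,3,4,5} {1} {6} {7}
New component count: 4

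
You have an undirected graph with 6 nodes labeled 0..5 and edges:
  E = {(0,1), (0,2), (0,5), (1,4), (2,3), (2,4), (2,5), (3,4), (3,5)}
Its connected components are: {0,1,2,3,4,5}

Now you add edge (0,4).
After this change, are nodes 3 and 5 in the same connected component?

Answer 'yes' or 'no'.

Answer: yes

Derivation:
Initial components: {0,1,2,3,4,5}
Adding edge (0,4): both already in same component {0,1,2,3,4,5}. No change.
New components: {0,1,2,3,4,5}
Are 3 and 5 in the same component? yes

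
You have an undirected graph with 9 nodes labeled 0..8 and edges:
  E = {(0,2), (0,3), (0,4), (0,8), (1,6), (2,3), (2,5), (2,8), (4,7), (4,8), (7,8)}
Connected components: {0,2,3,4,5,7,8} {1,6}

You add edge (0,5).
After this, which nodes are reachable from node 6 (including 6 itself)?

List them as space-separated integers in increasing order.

Answer: 1 6

Derivation:
Before: nodes reachable from 6: {1,6}
Adding (0,5): both endpoints already in same component. Reachability from 6 unchanged.
After: nodes reachable from 6: {1,6}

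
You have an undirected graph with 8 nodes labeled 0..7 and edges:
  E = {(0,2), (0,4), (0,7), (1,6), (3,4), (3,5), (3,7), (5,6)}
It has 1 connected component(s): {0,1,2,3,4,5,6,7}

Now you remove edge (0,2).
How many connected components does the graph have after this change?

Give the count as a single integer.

Answer: 2

Derivation:
Initial component count: 1
Remove (0,2): it was a bridge. Count increases: 1 -> 2.
  After removal, components: {0,1,3,4,5,6,7} {2}
New component count: 2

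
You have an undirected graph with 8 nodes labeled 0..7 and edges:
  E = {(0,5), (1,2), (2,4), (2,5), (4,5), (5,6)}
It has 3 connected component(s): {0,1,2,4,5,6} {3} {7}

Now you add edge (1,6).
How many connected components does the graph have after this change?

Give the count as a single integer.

Initial component count: 3
Add (1,6): endpoints already in same component. Count unchanged: 3.
New component count: 3

Answer: 3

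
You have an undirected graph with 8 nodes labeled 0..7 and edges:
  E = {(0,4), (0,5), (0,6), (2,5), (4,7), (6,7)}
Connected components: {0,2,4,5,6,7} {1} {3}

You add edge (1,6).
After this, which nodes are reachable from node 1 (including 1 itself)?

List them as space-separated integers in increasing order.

Before: nodes reachable from 1: {1}
Adding (1,6): merges 1's component with another. Reachability grows.
After: nodes reachable from 1: {0,1,2,4,5,6,7}

Answer: 0 1 2 4 5 6 7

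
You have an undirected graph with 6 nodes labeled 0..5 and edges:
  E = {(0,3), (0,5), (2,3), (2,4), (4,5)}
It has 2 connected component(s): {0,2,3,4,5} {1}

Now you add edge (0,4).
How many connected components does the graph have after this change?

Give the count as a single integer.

Answer: 2

Derivation:
Initial component count: 2
Add (0,4): endpoints already in same component. Count unchanged: 2.
New component count: 2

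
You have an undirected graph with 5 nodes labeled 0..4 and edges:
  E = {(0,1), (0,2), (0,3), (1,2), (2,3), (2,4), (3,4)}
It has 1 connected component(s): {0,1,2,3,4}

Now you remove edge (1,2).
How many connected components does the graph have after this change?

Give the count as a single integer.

Answer: 1

Derivation:
Initial component count: 1
Remove (1,2): not a bridge. Count unchanged: 1.
  After removal, components: {0,1,2,3,4}
New component count: 1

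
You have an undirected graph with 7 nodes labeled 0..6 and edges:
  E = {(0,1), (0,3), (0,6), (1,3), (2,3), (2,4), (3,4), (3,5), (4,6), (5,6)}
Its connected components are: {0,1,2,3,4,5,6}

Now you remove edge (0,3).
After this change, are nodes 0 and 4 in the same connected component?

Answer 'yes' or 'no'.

Initial components: {0,1,2,3,4,5,6}
Removing edge (0,3): not a bridge — component count unchanged at 1.
New components: {0,1,2,3,4,5,6}
Are 0 and 4 in the same component? yes

Answer: yes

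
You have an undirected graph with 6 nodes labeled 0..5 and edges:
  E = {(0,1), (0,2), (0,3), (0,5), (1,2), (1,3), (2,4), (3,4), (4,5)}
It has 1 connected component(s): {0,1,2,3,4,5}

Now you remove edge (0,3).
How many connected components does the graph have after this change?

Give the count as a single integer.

Answer: 1

Derivation:
Initial component count: 1
Remove (0,3): not a bridge. Count unchanged: 1.
  After removal, components: {0,1,2,3,4,5}
New component count: 1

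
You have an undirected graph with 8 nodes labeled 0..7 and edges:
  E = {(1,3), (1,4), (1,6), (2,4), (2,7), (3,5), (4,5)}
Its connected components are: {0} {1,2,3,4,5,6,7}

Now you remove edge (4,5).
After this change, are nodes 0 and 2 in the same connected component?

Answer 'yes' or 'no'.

Answer: no

Derivation:
Initial components: {0} {1,2,3,4,5,6,7}
Removing edge (4,5): not a bridge — component count unchanged at 2.
New components: {0} {1,2,3,4,5,6,7}
Are 0 and 2 in the same component? no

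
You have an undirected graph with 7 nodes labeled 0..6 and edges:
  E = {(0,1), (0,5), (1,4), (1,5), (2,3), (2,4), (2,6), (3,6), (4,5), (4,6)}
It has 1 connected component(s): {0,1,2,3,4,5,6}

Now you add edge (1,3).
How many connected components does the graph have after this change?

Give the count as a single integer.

Answer: 1

Derivation:
Initial component count: 1
Add (1,3): endpoints already in same component. Count unchanged: 1.
New component count: 1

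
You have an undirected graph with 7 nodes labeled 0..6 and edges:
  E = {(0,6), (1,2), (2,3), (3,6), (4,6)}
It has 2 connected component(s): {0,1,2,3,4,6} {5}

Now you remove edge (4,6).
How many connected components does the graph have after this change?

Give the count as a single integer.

Initial component count: 2
Remove (4,6): it was a bridge. Count increases: 2 -> 3.
  After removal, components: {0,1,2,3,6} {4} {5}
New component count: 3

Answer: 3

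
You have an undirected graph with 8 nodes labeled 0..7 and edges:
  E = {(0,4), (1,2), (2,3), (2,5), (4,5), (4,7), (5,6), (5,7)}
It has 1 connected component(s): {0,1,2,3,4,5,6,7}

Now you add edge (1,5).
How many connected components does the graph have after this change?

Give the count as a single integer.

Initial component count: 1
Add (1,5): endpoints already in same component. Count unchanged: 1.
New component count: 1

Answer: 1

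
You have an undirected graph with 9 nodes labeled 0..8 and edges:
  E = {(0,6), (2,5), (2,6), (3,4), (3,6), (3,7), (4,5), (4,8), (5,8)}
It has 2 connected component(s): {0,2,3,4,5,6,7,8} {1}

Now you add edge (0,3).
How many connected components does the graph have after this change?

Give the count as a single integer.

Answer: 2

Derivation:
Initial component count: 2
Add (0,3): endpoints already in same component. Count unchanged: 2.
New component count: 2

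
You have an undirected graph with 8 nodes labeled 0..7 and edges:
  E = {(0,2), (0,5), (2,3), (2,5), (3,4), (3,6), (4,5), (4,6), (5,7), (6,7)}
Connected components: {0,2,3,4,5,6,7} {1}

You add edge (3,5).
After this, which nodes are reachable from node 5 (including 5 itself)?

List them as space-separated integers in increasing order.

Before: nodes reachable from 5: {0,2,3,4,5,6,7}
Adding (3,5): both endpoints already in same component. Reachability from 5 unchanged.
After: nodes reachable from 5: {0,2,3,4,5,6,7}

Answer: 0 2 3 4 5 6 7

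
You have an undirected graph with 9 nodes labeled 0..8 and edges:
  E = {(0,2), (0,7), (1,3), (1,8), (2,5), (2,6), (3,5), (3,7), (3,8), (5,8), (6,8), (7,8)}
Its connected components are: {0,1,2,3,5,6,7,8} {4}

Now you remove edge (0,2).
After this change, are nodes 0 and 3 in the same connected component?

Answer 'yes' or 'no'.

Answer: yes

Derivation:
Initial components: {0,1,2,3,5,6,7,8} {4}
Removing edge (0,2): not a bridge — component count unchanged at 2.
New components: {0,1,2,3,5,6,7,8} {4}
Are 0 and 3 in the same component? yes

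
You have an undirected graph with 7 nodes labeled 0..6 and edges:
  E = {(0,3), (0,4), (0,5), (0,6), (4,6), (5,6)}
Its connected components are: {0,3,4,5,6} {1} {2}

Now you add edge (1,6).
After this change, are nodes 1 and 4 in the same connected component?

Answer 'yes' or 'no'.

Initial components: {0,3,4,5,6} {1} {2}
Adding edge (1,6): merges {1} and {0,3,4,5,6}.
New components: {0,1,3,4,5,6} {2}
Are 1 and 4 in the same component? yes

Answer: yes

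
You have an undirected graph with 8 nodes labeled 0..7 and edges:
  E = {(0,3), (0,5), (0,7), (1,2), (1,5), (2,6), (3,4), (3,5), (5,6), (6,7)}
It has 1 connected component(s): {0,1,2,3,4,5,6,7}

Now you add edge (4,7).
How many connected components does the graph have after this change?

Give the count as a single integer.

Answer: 1

Derivation:
Initial component count: 1
Add (4,7): endpoints already in same component. Count unchanged: 1.
New component count: 1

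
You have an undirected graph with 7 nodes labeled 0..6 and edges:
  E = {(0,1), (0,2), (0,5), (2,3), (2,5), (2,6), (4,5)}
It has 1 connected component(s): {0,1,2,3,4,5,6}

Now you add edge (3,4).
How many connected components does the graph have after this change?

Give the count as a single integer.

Initial component count: 1
Add (3,4): endpoints already in same component. Count unchanged: 1.
New component count: 1

Answer: 1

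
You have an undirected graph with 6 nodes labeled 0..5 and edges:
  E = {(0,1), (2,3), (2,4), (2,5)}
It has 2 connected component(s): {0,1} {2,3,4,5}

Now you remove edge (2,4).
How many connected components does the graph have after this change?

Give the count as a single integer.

Initial component count: 2
Remove (2,4): it was a bridge. Count increases: 2 -> 3.
  After removal, components: {0,1} {2,3,5} {4}
New component count: 3

Answer: 3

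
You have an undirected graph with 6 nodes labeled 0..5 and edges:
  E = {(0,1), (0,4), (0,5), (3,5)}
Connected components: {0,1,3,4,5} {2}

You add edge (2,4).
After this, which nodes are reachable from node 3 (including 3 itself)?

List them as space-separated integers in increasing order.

Before: nodes reachable from 3: {0,1,3,4,5}
Adding (2,4): merges 3's component with another. Reachability grows.
After: nodes reachable from 3: {0,1,2,3,4,5}

Answer: 0 1 2 3 4 5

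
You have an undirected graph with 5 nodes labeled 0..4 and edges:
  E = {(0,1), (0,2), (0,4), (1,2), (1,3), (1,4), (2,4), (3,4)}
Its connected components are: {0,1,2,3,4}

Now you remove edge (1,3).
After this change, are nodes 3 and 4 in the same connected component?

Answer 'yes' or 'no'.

Answer: yes

Derivation:
Initial components: {0,1,2,3,4}
Removing edge (1,3): not a bridge — component count unchanged at 1.
New components: {0,1,2,3,4}
Are 3 and 4 in the same component? yes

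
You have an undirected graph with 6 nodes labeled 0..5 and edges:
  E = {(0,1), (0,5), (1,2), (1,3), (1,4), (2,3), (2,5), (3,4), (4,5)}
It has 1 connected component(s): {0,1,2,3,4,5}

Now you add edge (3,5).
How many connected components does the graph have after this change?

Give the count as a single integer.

Initial component count: 1
Add (3,5): endpoints already in same component. Count unchanged: 1.
New component count: 1

Answer: 1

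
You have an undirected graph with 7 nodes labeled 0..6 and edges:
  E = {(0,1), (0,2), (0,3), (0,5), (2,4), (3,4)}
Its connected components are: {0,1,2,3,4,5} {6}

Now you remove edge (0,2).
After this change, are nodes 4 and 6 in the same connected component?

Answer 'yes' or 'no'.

Initial components: {0,1,2,3,4,5} {6}
Removing edge (0,2): not a bridge — component count unchanged at 2.
New components: {0,1,2,3,4,5} {6}
Are 4 and 6 in the same component? no

Answer: no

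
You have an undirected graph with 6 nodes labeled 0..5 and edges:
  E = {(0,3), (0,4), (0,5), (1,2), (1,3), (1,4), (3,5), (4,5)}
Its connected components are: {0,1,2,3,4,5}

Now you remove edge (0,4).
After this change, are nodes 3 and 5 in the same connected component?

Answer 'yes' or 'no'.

Answer: yes

Derivation:
Initial components: {0,1,2,3,4,5}
Removing edge (0,4): not a bridge — component count unchanged at 1.
New components: {0,1,2,3,4,5}
Are 3 and 5 in the same component? yes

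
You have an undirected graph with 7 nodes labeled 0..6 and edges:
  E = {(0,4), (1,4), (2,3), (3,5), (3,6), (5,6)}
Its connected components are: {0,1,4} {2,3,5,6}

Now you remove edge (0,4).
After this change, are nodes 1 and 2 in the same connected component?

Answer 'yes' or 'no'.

Initial components: {0,1,4} {2,3,5,6}
Removing edge (0,4): it was a bridge — component count 2 -> 3.
New components: {0} {1,4} {2,3,5,6}
Are 1 and 2 in the same component? no

Answer: no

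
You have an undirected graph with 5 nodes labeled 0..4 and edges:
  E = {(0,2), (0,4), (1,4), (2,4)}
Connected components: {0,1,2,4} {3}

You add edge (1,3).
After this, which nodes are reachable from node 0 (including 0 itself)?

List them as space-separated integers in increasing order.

Before: nodes reachable from 0: {0,1,2,4}
Adding (1,3): merges 0's component with another. Reachability grows.
After: nodes reachable from 0: {0,1,2,3,4}

Answer: 0 1 2 3 4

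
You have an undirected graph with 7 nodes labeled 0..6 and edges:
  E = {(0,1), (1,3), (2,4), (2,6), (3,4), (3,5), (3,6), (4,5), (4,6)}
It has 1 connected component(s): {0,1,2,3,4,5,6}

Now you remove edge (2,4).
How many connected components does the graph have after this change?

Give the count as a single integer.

Initial component count: 1
Remove (2,4): not a bridge. Count unchanged: 1.
  After removal, components: {0,1,2,3,4,5,6}
New component count: 1

Answer: 1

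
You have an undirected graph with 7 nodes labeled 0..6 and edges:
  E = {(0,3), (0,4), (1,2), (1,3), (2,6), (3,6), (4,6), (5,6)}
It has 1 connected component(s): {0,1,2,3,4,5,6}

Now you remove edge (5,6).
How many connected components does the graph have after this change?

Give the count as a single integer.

Initial component count: 1
Remove (5,6): it was a bridge. Count increases: 1 -> 2.
  After removal, components: {0,1,2,3,4,6} {5}
New component count: 2

Answer: 2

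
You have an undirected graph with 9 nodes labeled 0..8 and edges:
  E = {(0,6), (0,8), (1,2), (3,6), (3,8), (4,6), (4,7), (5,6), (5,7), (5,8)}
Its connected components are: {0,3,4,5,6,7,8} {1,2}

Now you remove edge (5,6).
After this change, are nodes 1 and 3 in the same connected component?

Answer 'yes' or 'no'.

Initial components: {0,3,4,5,6,7,8} {1,2}
Removing edge (5,6): not a bridge — component count unchanged at 2.
New components: {0,3,4,5,6,7,8} {1,2}
Are 1 and 3 in the same component? no

Answer: no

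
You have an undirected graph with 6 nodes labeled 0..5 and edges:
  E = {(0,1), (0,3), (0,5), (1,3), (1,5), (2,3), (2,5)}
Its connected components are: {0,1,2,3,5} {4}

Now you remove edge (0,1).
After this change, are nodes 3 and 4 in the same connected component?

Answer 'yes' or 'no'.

Initial components: {0,1,2,3,5} {4}
Removing edge (0,1): not a bridge — component count unchanged at 2.
New components: {0,1,2,3,5} {4}
Are 3 and 4 in the same component? no

Answer: no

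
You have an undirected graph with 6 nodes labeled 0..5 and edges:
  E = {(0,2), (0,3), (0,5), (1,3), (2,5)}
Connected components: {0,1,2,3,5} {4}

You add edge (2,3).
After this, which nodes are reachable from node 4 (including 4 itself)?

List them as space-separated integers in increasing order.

Answer: 4

Derivation:
Before: nodes reachable from 4: {4}
Adding (2,3): both endpoints already in same component. Reachability from 4 unchanged.
After: nodes reachable from 4: {4}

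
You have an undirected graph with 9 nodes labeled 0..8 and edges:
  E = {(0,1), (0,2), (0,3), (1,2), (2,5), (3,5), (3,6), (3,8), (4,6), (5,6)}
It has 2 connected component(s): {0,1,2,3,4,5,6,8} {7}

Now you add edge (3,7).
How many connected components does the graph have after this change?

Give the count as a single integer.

Answer: 1

Derivation:
Initial component count: 2
Add (3,7): merges two components. Count decreases: 2 -> 1.
New component count: 1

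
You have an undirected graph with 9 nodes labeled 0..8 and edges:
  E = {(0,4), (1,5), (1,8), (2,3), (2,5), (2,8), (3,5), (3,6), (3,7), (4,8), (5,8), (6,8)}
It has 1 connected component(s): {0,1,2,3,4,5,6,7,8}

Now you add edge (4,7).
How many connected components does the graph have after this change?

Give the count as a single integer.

Initial component count: 1
Add (4,7): endpoints already in same component. Count unchanged: 1.
New component count: 1

Answer: 1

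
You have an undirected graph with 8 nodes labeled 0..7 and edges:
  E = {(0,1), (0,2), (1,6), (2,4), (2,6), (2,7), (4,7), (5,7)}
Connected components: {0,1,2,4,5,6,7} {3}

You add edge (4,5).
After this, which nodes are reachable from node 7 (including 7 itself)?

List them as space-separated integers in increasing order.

Answer: 0 1 2 4 5 6 7

Derivation:
Before: nodes reachable from 7: {0,1,2,4,5,6,7}
Adding (4,5): both endpoints already in same component. Reachability from 7 unchanged.
After: nodes reachable from 7: {0,1,2,4,5,6,7}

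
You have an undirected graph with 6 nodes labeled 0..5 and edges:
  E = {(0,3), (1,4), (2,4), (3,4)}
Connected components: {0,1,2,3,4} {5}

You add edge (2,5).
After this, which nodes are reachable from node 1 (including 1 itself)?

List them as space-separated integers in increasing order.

Answer: 0 1 2 3 4 5

Derivation:
Before: nodes reachable from 1: {0,1,2,3,4}
Adding (2,5): merges 1's component with another. Reachability grows.
After: nodes reachable from 1: {0,1,2,3,4,5}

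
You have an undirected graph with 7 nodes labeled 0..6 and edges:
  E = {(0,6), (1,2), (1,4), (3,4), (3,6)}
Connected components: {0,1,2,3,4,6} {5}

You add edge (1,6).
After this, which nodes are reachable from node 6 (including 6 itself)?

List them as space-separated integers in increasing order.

Answer: 0 1 2 3 4 6

Derivation:
Before: nodes reachable from 6: {0,1,2,3,4,6}
Adding (1,6): both endpoints already in same component. Reachability from 6 unchanged.
After: nodes reachable from 6: {0,1,2,3,4,6}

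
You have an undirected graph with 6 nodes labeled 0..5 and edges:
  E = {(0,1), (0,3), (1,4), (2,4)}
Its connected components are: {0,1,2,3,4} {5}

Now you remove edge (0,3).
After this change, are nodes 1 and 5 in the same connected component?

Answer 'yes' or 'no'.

Answer: no

Derivation:
Initial components: {0,1,2,3,4} {5}
Removing edge (0,3): it was a bridge — component count 2 -> 3.
New components: {0,1,2,4} {3} {5}
Are 1 and 5 in the same component? no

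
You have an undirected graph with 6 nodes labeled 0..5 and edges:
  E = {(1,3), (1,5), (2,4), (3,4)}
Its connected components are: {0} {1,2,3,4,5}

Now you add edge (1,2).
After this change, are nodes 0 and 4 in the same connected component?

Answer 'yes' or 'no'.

Answer: no

Derivation:
Initial components: {0} {1,2,3,4,5}
Adding edge (1,2): both already in same component {1,2,3,4,5}. No change.
New components: {0} {1,2,3,4,5}
Are 0 and 4 in the same component? no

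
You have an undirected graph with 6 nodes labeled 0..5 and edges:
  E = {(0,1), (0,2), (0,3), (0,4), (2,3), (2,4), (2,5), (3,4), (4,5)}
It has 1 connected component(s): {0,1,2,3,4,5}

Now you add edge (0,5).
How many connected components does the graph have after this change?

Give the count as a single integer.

Answer: 1

Derivation:
Initial component count: 1
Add (0,5): endpoints already in same component. Count unchanged: 1.
New component count: 1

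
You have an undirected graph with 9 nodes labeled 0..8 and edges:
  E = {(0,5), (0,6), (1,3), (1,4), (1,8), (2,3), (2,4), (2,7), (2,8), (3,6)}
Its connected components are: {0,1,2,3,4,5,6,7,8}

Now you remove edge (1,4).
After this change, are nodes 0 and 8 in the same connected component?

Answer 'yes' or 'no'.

Initial components: {0,1,2,3,4,5,6,7,8}
Removing edge (1,4): not a bridge — component count unchanged at 1.
New components: {0,1,2,3,4,5,6,7,8}
Are 0 and 8 in the same component? yes

Answer: yes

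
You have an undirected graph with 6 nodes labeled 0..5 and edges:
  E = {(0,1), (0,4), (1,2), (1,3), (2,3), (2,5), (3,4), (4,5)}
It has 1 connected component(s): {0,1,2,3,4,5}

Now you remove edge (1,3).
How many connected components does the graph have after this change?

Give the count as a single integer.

Answer: 1

Derivation:
Initial component count: 1
Remove (1,3): not a bridge. Count unchanged: 1.
  After removal, components: {0,1,2,3,4,5}
New component count: 1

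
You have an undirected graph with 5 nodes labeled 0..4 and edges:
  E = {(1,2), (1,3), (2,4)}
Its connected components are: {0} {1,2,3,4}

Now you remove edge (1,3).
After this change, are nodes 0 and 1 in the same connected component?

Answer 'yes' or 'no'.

Answer: no

Derivation:
Initial components: {0} {1,2,3,4}
Removing edge (1,3): it was a bridge — component count 2 -> 3.
New components: {0} {1,2,4} {3}
Are 0 and 1 in the same component? no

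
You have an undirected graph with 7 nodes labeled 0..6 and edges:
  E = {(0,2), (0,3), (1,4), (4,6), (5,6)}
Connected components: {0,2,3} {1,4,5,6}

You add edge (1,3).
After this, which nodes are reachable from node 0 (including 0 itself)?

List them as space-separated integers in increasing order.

Answer: 0 1 2 3 4 5 6

Derivation:
Before: nodes reachable from 0: {0,2,3}
Adding (1,3): merges 0's component with another. Reachability grows.
After: nodes reachable from 0: {0,1,2,3,4,5,6}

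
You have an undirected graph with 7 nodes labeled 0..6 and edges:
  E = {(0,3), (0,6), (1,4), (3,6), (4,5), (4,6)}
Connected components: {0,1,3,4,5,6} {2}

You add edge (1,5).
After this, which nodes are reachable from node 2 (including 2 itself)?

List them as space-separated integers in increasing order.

Before: nodes reachable from 2: {2}
Adding (1,5): both endpoints already in same component. Reachability from 2 unchanged.
After: nodes reachable from 2: {2}

Answer: 2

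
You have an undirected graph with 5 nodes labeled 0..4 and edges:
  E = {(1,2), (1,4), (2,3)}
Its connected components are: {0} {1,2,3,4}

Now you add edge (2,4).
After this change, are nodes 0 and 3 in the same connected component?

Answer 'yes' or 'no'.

Initial components: {0} {1,2,3,4}
Adding edge (2,4): both already in same component {1,2,3,4}. No change.
New components: {0} {1,2,3,4}
Are 0 and 3 in the same component? no

Answer: no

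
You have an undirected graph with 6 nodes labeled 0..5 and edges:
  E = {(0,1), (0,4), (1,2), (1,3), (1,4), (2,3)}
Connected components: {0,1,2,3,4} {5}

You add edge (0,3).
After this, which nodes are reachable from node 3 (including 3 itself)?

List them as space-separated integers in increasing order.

Answer: 0 1 2 3 4

Derivation:
Before: nodes reachable from 3: {0,1,2,3,4}
Adding (0,3): both endpoints already in same component. Reachability from 3 unchanged.
After: nodes reachable from 3: {0,1,2,3,4}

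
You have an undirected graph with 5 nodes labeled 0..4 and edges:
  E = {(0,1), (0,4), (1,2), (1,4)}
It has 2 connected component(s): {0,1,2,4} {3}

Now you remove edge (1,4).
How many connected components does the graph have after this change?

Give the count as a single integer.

Initial component count: 2
Remove (1,4): not a bridge. Count unchanged: 2.
  After removal, components: {0,1,2,4} {3}
New component count: 2

Answer: 2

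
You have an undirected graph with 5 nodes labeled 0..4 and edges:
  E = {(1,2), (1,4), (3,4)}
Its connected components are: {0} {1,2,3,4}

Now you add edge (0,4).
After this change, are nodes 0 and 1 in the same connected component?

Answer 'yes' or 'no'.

Answer: yes

Derivation:
Initial components: {0} {1,2,3,4}
Adding edge (0,4): merges {0} and {1,2,3,4}.
New components: {0,1,2,3,4}
Are 0 and 1 in the same component? yes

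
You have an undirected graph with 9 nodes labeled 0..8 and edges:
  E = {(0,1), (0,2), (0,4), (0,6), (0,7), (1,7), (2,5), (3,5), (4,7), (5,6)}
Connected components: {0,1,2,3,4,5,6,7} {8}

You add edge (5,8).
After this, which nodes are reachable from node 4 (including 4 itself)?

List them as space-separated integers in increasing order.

Answer: 0 1 2 3 4 5 6 7 8

Derivation:
Before: nodes reachable from 4: {0,1,2,3,4,5,6,7}
Adding (5,8): merges 4's component with another. Reachability grows.
After: nodes reachable from 4: {0,1,2,3,4,5,6,7,8}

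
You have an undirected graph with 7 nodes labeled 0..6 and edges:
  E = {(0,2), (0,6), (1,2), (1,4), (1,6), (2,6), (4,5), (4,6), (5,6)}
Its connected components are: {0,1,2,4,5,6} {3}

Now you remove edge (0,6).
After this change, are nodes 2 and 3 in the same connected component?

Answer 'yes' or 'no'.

Initial components: {0,1,2,4,5,6} {3}
Removing edge (0,6): not a bridge — component count unchanged at 2.
New components: {0,1,2,4,5,6} {3}
Are 2 and 3 in the same component? no

Answer: no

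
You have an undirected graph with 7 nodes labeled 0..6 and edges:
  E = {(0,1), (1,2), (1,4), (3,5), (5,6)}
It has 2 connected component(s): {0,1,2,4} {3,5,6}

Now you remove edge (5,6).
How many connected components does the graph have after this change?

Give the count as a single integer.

Initial component count: 2
Remove (5,6): it was a bridge. Count increases: 2 -> 3.
  After removal, components: {0,1,2,4} {3,5} {6}
New component count: 3

Answer: 3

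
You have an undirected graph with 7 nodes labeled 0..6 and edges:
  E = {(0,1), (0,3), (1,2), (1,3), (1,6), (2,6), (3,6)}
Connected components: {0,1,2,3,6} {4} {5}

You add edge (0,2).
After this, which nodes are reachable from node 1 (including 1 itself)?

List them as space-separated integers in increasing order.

Before: nodes reachable from 1: {0,1,2,3,6}
Adding (0,2): both endpoints already in same component. Reachability from 1 unchanged.
After: nodes reachable from 1: {0,1,2,3,6}

Answer: 0 1 2 3 6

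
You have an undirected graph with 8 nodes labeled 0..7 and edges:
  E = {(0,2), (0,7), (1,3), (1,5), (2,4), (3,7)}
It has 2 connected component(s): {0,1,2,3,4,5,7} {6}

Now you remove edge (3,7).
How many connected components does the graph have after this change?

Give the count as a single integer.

Initial component count: 2
Remove (3,7): it was a bridge. Count increases: 2 -> 3.
  After removal, components: {0,2,4,7} {1,3,5} {6}
New component count: 3

Answer: 3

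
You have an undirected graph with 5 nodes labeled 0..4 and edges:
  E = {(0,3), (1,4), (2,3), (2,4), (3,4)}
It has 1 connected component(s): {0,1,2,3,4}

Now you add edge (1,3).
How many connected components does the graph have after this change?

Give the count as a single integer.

Initial component count: 1
Add (1,3): endpoints already in same component. Count unchanged: 1.
New component count: 1

Answer: 1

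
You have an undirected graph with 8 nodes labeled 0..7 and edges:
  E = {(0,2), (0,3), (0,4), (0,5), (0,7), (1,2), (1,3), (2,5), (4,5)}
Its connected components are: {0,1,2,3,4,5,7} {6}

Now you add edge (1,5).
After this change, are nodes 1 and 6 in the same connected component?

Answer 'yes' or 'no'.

Answer: no

Derivation:
Initial components: {0,1,2,3,4,5,7} {6}
Adding edge (1,5): both already in same component {0,1,2,3,4,5,7}. No change.
New components: {0,1,2,3,4,5,7} {6}
Are 1 and 6 in the same component? no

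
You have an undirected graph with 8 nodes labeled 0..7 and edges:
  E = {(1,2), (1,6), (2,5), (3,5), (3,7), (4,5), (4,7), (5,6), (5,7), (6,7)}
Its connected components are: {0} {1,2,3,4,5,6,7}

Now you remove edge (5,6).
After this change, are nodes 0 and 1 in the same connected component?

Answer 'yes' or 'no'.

Initial components: {0} {1,2,3,4,5,6,7}
Removing edge (5,6): not a bridge — component count unchanged at 2.
New components: {0} {1,2,3,4,5,6,7}
Are 0 and 1 in the same component? no

Answer: no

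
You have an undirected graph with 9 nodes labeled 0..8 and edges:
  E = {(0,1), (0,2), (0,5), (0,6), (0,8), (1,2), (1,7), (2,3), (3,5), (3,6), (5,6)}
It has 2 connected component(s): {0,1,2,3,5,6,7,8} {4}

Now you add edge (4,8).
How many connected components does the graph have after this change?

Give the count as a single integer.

Answer: 1

Derivation:
Initial component count: 2
Add (4,8): merges two components. Count decreases: 2 -> 1.
New component count: 1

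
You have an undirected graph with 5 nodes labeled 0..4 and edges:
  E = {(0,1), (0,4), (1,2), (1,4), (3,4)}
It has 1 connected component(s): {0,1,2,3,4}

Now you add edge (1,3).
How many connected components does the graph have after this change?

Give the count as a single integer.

Initial component count: 1
Add (1,3): endpoints already in same component. Count unchanged: 1.
New component count: 1

Answer: 1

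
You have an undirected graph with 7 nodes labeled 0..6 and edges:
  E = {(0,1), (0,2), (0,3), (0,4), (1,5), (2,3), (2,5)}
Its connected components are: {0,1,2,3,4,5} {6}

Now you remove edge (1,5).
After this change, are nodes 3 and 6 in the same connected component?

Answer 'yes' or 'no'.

Answer: no

Derivation:
Initial components: {0,1,2,3,4,5} {6}
Removing edge (1,5): not a bridge — component count unchanged at 2.
New components: {0,1,2,3,4,5} {6}
Are 3 and 6 in the same component? no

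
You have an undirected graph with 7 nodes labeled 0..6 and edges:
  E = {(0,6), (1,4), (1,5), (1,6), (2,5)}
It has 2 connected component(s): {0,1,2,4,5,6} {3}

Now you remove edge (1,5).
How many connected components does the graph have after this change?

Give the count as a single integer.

Answer: 3

Derivation:
Initial component count: 2
Remove (1,5): it was a bridge. Count increases: 2 -> 3.
  After removal, components: {0,1,4,6} {2,5} {3}
New component count: 3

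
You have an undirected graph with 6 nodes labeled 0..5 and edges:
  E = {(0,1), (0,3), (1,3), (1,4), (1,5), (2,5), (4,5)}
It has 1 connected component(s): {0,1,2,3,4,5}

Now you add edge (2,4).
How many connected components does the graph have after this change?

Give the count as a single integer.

Answer: 1

Derivation:
Initial component count: 1
Add (2,4): endpoints already in same component. Count unchanged: 1.
New component count: 1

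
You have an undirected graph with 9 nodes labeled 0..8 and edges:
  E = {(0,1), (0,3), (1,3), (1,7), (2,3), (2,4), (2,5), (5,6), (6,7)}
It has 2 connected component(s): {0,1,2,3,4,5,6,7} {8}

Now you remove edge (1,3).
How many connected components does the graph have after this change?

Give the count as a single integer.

Answer: 2

Derivation:
Initial component count: 2
Remove (1,3): not a bridge. Count unchanged: 2.
  After removal, components: {0,1,2,3,4,5,6,7} {8}
New component count: 2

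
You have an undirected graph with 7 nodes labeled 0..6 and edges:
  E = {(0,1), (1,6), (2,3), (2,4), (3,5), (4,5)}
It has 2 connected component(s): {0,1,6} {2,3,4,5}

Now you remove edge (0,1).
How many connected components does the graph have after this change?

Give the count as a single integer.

Initial component count: 2
Remove (0,1): it was a bridge. Count increases: 2 -> 3.
  After removal, components: {0} {1,6} {2,3,4,5}
New component count: 3

Answer: 3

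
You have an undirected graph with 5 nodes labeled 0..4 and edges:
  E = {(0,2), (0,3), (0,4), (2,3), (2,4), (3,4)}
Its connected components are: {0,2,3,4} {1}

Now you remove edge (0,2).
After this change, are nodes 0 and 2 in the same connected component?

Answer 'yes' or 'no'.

Initial components: {0,2,3,4} {1}
Removing edge (0,2): not a bridge — component count unchanged at 2.
New components: {0,2,3,4} {1}
Are 0 and 2 in the same component? yes

Answer: yes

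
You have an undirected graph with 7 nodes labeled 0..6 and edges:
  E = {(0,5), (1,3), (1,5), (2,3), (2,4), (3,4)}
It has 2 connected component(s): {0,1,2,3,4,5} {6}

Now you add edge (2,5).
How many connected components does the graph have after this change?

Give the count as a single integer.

Answer: 2

Derivation:
Initial component count: 2
Add (2,5): endpoints already in same component. Count unchanged: 2.
New component count: 2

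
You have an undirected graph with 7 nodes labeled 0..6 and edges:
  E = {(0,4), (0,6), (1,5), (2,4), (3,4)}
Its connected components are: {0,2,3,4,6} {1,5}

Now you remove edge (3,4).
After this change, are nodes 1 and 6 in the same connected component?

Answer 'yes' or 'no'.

Initial components: {0,2,3,4,6} {1,5}
Removing edge (3,4): it was a bridge — component count 2 -> 3.
New components: {0,2,4,6} {1,5} {3}
Are 1 and 6 in the same component? no

Answer: no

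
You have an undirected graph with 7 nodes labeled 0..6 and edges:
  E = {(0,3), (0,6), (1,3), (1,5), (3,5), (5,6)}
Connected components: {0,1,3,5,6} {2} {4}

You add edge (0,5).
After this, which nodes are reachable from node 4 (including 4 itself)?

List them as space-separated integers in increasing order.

Answer: 4

Derivation:
Before: nodes reachable from 4: {4}
Adding (0,5): both endpoints already in same component. Reachability from 4 unchanged.
After: nodes reachable from 4: {4}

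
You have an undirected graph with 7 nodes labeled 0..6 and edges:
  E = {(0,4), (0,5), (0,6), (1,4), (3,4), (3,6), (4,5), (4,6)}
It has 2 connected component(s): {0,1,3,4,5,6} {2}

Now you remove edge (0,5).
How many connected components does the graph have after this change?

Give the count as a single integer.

Initial component count: 2
Remove (0,5): not a bridge. Count unchanged: 2.
  After removal, components: {0,1,3,4,5,6} {2}
New component count: 2

Answer: 2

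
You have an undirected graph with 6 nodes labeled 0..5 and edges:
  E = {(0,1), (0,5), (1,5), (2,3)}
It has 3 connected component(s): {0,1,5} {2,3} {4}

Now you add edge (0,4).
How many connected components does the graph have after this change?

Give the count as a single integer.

Initial component count: 3
Add (0,4): merges two components. Count decreases: 3 -> 2.
New component count: 2

Answer: 2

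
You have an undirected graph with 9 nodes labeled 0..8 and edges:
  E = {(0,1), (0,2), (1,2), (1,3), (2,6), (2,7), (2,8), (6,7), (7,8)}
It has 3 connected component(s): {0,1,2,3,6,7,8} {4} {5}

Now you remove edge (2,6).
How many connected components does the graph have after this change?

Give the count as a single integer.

Initial component count: 3
Remove (2,6): not a bridge. Count unchanged: 3.
  After removal, components: {0,1,2,3,6,7,8} {4} {5}
New component count: 3

Answer: 3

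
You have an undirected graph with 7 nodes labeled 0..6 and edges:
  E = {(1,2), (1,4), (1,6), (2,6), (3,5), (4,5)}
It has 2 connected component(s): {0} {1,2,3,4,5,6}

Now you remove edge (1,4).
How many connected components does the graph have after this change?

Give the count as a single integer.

Initial component count: 2
Remove (1,4): it was a bridge. Count increases: 2 -> 3.
  After removal, components: {0} {1,2,6} {3,4,5}
New component count: 3

Answer: 3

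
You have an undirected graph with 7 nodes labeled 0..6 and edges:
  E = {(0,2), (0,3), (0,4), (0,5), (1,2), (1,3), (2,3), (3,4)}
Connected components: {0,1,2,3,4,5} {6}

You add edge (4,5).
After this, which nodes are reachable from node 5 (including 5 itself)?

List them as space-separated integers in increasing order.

Before: nodes reachable from 5: {0,1,2,3,4,5}
Adding (4,5): both endpoints already in same component. Reachability from 5 unchanged.
After: nodes reachable from 5: {0,1,2,3,4,5}

Answer: 0 1 2 3 4 5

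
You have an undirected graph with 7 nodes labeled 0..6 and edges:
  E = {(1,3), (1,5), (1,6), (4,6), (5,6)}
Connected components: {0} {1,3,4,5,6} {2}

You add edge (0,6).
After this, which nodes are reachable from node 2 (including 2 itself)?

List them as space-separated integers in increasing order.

Answer: 2

Derivation:
Before: nodes reachable from 2: {2}
Adding (0,6): merges two components, but neither contains 2. Reachability from 2 unchanged.
After: nodes reachable from 2: {2}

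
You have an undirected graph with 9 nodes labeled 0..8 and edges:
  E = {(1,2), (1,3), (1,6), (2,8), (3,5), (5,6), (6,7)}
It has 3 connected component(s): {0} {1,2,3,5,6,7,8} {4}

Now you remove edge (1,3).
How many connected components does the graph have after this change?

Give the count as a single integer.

Answer: 3

Derivation:
Initial component count: 3
Remove (1,3): not a bridge. Count unchanged: 3.
  After removal, components: {0} {1,2,3,5,6,7,8} {4}
New component count: 3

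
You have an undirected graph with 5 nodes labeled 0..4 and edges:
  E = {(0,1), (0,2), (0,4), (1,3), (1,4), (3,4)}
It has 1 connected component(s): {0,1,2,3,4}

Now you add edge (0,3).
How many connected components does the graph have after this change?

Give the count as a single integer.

Initial component count: 1
Add (0,3): endpoints already in same component. Count unchanged: 1.
New component count: 1

Answer: 1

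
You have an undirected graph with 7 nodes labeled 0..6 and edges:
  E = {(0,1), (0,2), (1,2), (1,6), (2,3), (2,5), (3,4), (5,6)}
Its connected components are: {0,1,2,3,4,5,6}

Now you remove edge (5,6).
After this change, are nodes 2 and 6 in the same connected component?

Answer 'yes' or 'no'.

Initial components: {0,1,2,3,4,5,6}
Removing edge (5,6): not a bridge — component count unchanged at 1.
New components: {0,1,2,3,4,5,6}
Are 2 and 6 in the same component? yes

Answer: yes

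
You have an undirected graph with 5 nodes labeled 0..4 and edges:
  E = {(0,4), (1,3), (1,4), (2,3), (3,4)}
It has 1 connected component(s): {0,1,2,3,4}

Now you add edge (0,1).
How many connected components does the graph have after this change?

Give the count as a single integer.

Answer: 1

Derivation:
Initial component count: 1
Add (0,1): endpoints already in same component. Count unchanged: 1.
New component count: 1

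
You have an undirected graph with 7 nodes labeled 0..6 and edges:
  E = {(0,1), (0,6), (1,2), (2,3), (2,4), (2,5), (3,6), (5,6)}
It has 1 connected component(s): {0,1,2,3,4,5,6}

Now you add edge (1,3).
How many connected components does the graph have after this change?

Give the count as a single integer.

Initial component count: 1
Add (1,3): endpoints already in same component. Count unchanged: 1.
New component count: 1

Answer: 1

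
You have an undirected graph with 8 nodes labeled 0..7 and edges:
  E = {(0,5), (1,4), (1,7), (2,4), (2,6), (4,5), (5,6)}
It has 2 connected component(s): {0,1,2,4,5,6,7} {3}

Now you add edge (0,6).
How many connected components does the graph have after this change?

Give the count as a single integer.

Initial component count: 2
Add (0,6): endpoints already in same component. Count unchanged: 2.
New component count: 2

Answer: 2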